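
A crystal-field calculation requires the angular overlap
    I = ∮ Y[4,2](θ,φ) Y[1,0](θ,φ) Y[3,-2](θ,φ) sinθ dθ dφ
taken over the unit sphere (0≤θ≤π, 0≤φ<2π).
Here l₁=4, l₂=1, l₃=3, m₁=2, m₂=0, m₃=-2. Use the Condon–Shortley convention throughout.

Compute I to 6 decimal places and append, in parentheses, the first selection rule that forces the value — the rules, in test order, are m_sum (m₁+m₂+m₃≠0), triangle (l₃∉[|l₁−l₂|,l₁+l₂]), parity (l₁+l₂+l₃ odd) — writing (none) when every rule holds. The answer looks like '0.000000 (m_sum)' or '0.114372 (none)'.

0.213244 (none)

Checks pass: Σm=0; 8 even; l₃=3∈[3,5].
(2·4+1)(2·1+1)(2·3+1) = 189
Δ: 2! 6! 0! / 9! → 1/252
sum: t=1:−1/36 = -1/36
3j²(4 1 3; 0 0 0) = Δ·Π!·Σ² = 4/63  (sign +1)
sum: t=1:−1/120 = -1/120
3j²(4 1 3; 2 0 -2) = Δ·Π!·Σ² = 1/21  (sign +1)
combine: 4πI² = 189·4/63·1/21 = 4/7
take √, sign +1: I = 0.21324362
No selection rule forces the value: the integral is nonzero (none).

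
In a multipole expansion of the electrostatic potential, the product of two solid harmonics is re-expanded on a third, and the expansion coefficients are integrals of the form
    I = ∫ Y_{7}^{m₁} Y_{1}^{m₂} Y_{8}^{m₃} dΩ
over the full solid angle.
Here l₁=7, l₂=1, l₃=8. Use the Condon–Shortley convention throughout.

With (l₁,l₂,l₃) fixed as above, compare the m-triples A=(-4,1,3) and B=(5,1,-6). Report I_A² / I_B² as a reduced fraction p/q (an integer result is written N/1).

10/91

Same 7,1,8: normalisation and zero-m 3j drop out of the ratio.
A: Δ: 0! 14! 2! / 17! → 1/2040; sum: t=0:+1/479001600 = 1/479001600; 3j²(7 1 8; -4 1 3) = Δ·Π!·Σ² = 1/204  (sign -1)
B: Δ: 0! 14! 2! / 17! → 1/2040; sum: t=0:+1/1916006400 = 1/1916006400; 3j²(7 1 8; 5 1 -6) = Δ·Π!·Σ² = 91/2040  (sign +1)
I_A²/I_B² = (1/204)/(91/2040) = 10/91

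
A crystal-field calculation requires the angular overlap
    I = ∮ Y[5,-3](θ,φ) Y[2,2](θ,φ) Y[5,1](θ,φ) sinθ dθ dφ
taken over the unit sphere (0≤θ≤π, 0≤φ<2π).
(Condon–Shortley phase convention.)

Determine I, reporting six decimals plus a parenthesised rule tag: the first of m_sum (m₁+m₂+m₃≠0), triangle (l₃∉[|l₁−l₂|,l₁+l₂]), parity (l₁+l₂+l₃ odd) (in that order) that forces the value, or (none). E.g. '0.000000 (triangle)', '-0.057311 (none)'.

m-sum 0 ✓  L=12 even ✓  3≤5≤7 ✓
Π(2lᵢ+1) = 11×5×11 = 605
triangle coeff Δ(5,2,5) = 1/38610
Σ_t [0,2]: t=0:+1/2880 t=1:−1/576 t=2:+1/2880 = -1/960
(3j)²=10/429 [(5 2 5; 0 0 0)], sign=+1
Σ_t [2,2]: t=2:+1/5760 = 1/5760
(3j)²=56/2145 [(5 2 5; -3 2 1)], sign=+1
⇒ 4πI² = 560/1521
I = (+1)√(560/1521/(4π)) = 0.17116875
No selection rule forces the value: the integral is nonzero (none).

0.171169 (none)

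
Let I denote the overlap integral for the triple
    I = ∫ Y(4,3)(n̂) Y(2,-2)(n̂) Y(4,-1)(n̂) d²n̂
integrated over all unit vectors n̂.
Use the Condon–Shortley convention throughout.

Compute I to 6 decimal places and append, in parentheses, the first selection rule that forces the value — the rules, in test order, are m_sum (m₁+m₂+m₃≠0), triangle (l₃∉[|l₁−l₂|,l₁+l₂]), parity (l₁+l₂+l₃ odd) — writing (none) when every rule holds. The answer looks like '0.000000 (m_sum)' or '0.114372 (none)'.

0.159270 (none)

m-sum 0 ✓  L=10 even ✓  2≤4≤6 ✓
Π(2lᵢ+1) = 9×5×9 = 405
triangle coeff Δ(4,2,4) = 1/13860
Σ_t [0,2]: t=0:+1/192 t=1:−1/36 t=2:+1/192 = -5/288
(3j)²=20/693 [(4 2 4; 0 0 0)], sign=-1
Σ_t [0,0]: t=0:+1/480 = 1/480
(3j)²=3/110 [(4 2 4; 3 -2 -1)], sign=-1
⇒ 4πI² = 270/847
I = (+1)√(270/847/(4π)) = 0.15927046
No selection rule forces the value: the integral is nonzero (none).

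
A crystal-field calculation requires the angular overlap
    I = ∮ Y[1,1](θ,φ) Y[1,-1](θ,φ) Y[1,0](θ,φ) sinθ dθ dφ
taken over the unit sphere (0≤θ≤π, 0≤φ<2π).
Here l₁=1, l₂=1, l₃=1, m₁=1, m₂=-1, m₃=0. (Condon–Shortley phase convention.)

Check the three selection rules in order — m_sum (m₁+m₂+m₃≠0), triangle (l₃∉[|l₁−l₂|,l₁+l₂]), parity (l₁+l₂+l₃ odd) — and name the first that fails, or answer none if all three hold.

parity

m₁+m₂+m₃ = 1 − 1 + 0 = 0  ✓
triangle: |1−1|=0 ≤ l₃=1 ≤ 1+1=2  ✓
parity: l₁+l₂+l₃ = 3 is odd  ✗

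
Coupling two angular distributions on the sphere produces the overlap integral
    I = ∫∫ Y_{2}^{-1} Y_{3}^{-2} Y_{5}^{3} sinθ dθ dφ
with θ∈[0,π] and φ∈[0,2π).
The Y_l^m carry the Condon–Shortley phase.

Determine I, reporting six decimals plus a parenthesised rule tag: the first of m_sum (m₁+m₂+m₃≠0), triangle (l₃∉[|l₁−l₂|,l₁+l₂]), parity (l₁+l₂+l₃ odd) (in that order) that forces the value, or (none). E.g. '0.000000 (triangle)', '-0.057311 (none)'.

m-sum 0 ✓  L=10 even ✓  1≤5≤5 ✓
Π(2lᵢ+1) = 5×7×11 = 385
triangle coeff Δ(2,3,5) = 1/2310
Σ_t [0,0]: t=0:+1/144 = 1/144
(3j)²=10/231 [(2 3 5; 0 0 0)], sign=-1
Σ_t [0,0]: t=0:+1/720 = 1/720
(3j)²=8/165 [(2 3 5; -1 -2 3)], sign=+1
⇒ 4πI² = 80/99
I = (-1)√(80/99/(4π)) = -0.25358436
No selection rule forces the value: the integral is nonzero (none).

-0.253584 (none)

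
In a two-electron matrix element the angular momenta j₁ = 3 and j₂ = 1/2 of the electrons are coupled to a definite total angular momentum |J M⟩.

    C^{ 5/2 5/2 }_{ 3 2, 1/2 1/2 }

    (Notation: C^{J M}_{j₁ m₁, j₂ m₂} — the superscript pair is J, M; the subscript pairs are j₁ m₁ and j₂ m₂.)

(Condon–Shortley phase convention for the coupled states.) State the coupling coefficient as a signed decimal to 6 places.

triangle: 1!×5!×0!/7! = 120/5040
(j±m)!: 5!×1!×1!×0!×5!×0! = 14400
prefactor² = (2J+1)×Δ×N² = 14400/7
  k=1: −1/(1!×0!×0!×0!×5!×0!) = -1/120
Σ = -1/120  ⇒  CG² = 14400/7×(-1/120)² = 1/7
CG = −√(1/7) = -0.377964

-0.377964  (= −√(1/7))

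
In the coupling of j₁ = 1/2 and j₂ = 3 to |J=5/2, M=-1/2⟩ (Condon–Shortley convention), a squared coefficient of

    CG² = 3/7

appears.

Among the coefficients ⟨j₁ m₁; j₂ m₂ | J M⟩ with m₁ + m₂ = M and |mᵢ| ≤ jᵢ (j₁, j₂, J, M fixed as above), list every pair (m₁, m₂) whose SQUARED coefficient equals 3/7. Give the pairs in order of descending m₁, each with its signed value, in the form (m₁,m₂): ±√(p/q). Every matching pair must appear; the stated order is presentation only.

(-1/2,0): −√(3/7)

Admissible pairs with m₁+m₂ = M = -1/2: (-1/2,0), (1/2,-1)
  (m₁,m₂)=(1/2,-1): CG² = 4/7, CG = +√(4/7)
  (m₁,m₂)=(-1/2,0): CG² = 3/7, CG = −√(3/7)   ← matches the target
Pairs with CG² = 3/7: (-1/2,0): −√(3/7)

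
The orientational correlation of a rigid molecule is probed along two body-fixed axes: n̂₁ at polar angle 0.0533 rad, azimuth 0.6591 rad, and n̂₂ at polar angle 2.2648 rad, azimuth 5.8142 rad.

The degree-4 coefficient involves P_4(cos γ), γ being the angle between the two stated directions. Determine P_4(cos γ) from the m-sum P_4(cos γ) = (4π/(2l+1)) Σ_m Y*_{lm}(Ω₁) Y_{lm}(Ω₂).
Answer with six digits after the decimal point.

-0.420586

Addition theorem: P_4(cos γ) = (4π/9) Σ_m Y*_{lm}(Ω₁) Y_{lm}(Ω₂), m = −4…4:
  [-4]  conj(Y_{4,-4})(Ω₁) = -0.000003+0.000002i ; Y_{4,-4}(Ω₂) = -0.046419+0.147371i ; Δ = -0.000000-0.000001i
  [-3]  conj(Y_{4,-3})(Ω₁) = -0.000075+0.000174i ; Y_{4,-3}(Ω₂) = -0.059312-0.358767i ; Δ = +0.000067+0.000017i
  [-2]  conj(Y_{4,-2})(Ω₁) = +0.001419+0.005498i ; Y_{4,-2}(Ω₂) = +0.217886+0.297069i ; Δ = -0.001324+0.001619i
  [-1]  conj(Y_{4,-1})(Ω₁) = +0.079190+0.061345i ; Y_{4,-1}(Ω₂) = +0.028261+0.014320i ; Δ = +0.001360+0.002868i
  [+0]  conj(Y_{4,0})(Ω₁) = +0.834305-0.000000i ; Y_{4,0}(Ω₂) = -0.361292+0.000000i ; Δ = -0.301427+0.000000i
  [+1]  conj(Y_{4,1})(Ω₁) = -0.079190+0.061345i ; Y_{4,1}(Ω₂) = -0.028261+0.014320i ; Δ = +0.001360-0.002868i
  [+2]  conj(Y_{4,2})(Ω₁) = +0.001419-0.005498i ; Y_{4,2}(Ω₂) = +0.217886-0.297069i ; Δ = -0.001324-0.001619i
  [+3]  conj(Y_{4,3})(Ω₁) = +0.000075+0.000174i ; Y_{4,3}(Ω₂) = +0.059312-0.358767i ; Δ = +0.000067-0.000017i
  [+4]  conj(Y_{4,4})(Ω₁) = -0.000003-0.000002i ; Y_{4,4}(Ω₂) = -0.046419-0.147371i ; Δ = -0.000000+0.000001i
Accumulated sum -0.301223+0.000000i; after 4π/(2l+1) scaling, -0.420586+0.000000i ⇒ P_4 = -0.420586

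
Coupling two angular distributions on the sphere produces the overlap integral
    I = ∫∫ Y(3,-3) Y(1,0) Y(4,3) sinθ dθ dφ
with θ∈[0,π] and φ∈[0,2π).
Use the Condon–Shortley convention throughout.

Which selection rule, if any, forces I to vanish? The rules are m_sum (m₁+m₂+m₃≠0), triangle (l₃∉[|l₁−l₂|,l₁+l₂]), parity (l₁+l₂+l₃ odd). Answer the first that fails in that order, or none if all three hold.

none

Σmᵢ = 0  ✓
l₃∈[|l₁−l₂|,l₁+l₂]=[2,4], have l₃=4  ✓
Σlᵢ = 8 ⇒ even  ✓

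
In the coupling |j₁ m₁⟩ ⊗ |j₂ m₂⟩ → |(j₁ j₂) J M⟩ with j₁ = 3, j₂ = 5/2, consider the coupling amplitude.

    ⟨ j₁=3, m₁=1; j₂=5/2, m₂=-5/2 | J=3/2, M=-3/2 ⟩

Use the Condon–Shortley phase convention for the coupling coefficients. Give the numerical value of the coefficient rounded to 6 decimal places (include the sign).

+√(1/14) = +0.267261

√[4·4!2!1!/8! · 4!2!0!5!0!3!] = √(1152/7)
  +(−1)^0/∏(0,4,2,0,0,1)! = 1/48  (running 1/48)
⟨..|..⟩ = √(1152/7)·(1/48) = +0.267261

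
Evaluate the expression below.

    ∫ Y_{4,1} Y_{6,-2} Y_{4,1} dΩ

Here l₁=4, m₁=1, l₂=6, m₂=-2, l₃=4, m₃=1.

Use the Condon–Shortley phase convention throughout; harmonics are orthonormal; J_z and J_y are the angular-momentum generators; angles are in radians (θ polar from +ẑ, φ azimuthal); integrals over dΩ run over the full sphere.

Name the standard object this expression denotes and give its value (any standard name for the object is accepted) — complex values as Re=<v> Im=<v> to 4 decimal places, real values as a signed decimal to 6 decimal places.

Gaunt coefficient, +0.145766

This is a Gaunt coefficient — the integral of a triple product of spherical harmonics over the sphere.
m-sum 0 ✓  L=14 even ✓  2≤4≤10 ✓
Π(2lᵢ+1) = 9×13×9 = 1053
triangle coeff Δ(4,6,4) = 1/1261260
Σ_t [2,4]: t=2:+1/4608 t=3:−1/1296 t=4:+1/4608 = -7/20736
(3j)²=20/1287 [(4 6 4; 0 0 0)], sign=-1
Σ_t [1,3]: t=1:−1/8640 t=2:+1/2304 t=3:−1/8640 = 7/34560
(3j)²=7/429 [(4 6 4; 1 -2 1)], sign=-1
⇒ 4πI² = 420/1573
I = (+1)√(420/1573/(4π)) = 0.14576570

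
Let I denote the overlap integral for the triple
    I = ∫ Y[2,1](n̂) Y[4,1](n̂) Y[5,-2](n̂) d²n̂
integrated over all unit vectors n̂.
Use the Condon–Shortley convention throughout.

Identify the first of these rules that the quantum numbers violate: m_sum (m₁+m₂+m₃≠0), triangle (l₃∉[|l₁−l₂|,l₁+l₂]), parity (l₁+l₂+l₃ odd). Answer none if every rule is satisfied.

Σmᵢ = 0  ✓
l₃∈[|l₁−l₂|,l₁+l₂]=[2,6], have l₃=5  ✓
Σlᵢ = 11 ⇒ odd  ✗

parity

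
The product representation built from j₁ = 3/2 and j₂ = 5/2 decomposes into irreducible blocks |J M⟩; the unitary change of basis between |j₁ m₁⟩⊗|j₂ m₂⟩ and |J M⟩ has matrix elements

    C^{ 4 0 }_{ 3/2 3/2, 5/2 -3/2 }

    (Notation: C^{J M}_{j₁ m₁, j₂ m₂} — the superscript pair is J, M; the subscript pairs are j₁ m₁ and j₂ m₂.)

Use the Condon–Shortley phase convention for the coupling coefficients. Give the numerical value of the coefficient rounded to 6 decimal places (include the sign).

+√(1/14) ≈ +0.267261

√[9·0!3!5!/9! · 3!0!1!4!4!4!] = √(10368/7)
  +(−1)^0/∏(0,0,0,1,3,4)! = 1/144  (running 1/144)
⟨..|..⟩ = √(10368/7)·(1/144) = +0.267261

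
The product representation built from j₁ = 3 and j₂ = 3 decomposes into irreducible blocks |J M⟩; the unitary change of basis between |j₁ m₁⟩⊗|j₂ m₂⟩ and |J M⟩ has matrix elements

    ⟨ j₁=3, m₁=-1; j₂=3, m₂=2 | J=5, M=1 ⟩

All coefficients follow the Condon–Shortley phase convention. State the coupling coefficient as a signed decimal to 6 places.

j₁+j₂−J=1  J+j₁−j₂=5  J−j₁+j₂=5  j₁+j₂+J+1=12
(j₁±m₁, j₂±m₂, J±M) = (2,4,5,1,6,4)
P² = 230400/7
sum k=0..1:
  [0] +1/2880 = 1/2880
  [1] −1/288 = -1/288
S = -1/320
C² = P²·S² = 9/28 ; C = -0.566947

−√(9/28) = -0.566947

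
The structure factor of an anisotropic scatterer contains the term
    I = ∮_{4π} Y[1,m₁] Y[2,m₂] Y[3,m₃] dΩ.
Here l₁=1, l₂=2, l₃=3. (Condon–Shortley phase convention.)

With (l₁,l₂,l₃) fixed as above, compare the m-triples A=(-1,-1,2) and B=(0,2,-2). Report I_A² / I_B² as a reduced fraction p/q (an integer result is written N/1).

Shared (l₁,l₂,l₃)=(1,2,3): N and (l;000)² cancel in I_A²/I_B².
A: Δ = 0!·2!·4!/7! = 1/105; Racah Σ t=0..0: t=0:+1/12 = 1/12; ⇒ 3j(1 2 3; -1 -1 2)² = 2/21, sgn -1
B: Δ = 0!·2!·4!/7! = 1/105; Racah Σ t=0..0: t=0:+1/24 = 1/24; ⇒ 3j(1 2 3; 0 2 -2)² = 1/21, sgn -1
I_A²/I_B² = (2/21)/(1/21) = 2/1

2/1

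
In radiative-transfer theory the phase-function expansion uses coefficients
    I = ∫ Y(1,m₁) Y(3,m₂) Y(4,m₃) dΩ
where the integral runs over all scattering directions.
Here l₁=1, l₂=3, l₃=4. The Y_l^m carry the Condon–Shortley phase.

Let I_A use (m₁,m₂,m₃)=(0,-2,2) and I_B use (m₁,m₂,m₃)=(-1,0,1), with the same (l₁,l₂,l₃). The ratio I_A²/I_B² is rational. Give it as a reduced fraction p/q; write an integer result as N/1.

6/5

l's match ⇒ only the (l;m) 3-j factors differ between A and B.
A: triangle coeff Δ(1,3,4) = 1/252; Σ_t [0,0]: t=0:+1/120 = 1/120; (3j)²=1/21 [(1 3 4; 0 -2 2)], sign=+1
B: triangle coeff Δ(1,3,4) = 1/252; Σ_t [0,0]: t=0:+1/72 = 1/72; (3j)²=5/126 [(1 3 4; -1 0 1)], sign=-1
I_A²/I_B² = (1/21)/(5/126) = 6/5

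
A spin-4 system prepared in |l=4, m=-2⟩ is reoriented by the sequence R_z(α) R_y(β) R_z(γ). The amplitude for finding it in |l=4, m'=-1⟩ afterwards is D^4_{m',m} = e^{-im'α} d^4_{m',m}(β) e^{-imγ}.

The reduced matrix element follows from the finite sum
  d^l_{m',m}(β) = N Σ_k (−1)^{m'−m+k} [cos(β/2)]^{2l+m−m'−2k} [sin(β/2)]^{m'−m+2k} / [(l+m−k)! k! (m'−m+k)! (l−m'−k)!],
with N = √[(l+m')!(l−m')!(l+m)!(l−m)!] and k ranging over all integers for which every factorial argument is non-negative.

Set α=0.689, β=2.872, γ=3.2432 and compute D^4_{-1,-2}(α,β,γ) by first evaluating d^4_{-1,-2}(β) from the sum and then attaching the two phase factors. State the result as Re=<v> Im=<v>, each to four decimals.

D^4_{-1,-2}(0.6890,2.8720,3.2432) = e^{-i·-1·0.6890}·d^4_{-1,-2}(2.8720)·e^{-i·-2·3.2432}. Compute d first:
With c≡cos(β/2)=0.134388 and s≡sin(β/2)=0.990929, N=[6·120·2·720]^{1/2}=1018.233765
k∈{0,1,2} keeps every argument non-negative
  k=0: (−1)^1·1018.2338/(240)·0.1344^7·0.9909^1 = -0.000003
  k=1: (−1)^2·1018.2338/(48)·0.1344^5·0.9909^3 = +0.000905
  k=2: (−1)^3·1018.2338/(72)·0.1344^3·0.9909^5 = -0.032795
d^4_{-1,-2}(2.8720) = -0.000003 +0.000905 -0.032795 = -0.031894
Phases: e^{-i·(-1)·0.6890}=+0.771882+0.635766i, e^{-i·(-2)·3.2432}=+0.979423+0.201819i ⇒ D=-0.020020-0.024828i

Re=-0.0200 Im=-0.0248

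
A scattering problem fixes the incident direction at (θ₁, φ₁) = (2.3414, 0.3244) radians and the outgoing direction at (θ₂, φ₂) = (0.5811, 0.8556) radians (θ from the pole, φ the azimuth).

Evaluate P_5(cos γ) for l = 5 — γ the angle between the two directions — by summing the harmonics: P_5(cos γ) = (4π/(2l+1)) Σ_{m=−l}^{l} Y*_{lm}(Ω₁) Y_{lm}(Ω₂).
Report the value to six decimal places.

Expand P_5 via completeness: Σ_{m} conj(Y_{5,m}) at Ω₁ times Y_{5,m} at Ω₂ —
  term(m=-5) = -0.00181 - 0.00095j   from Y*(Ω₁)=-0.00452 + 0.08814j, Y(Ω₂)=-0.00974 + 0.02099j
  term(m=-4) = 0.01588 + 0.02567j   from Y*(Ω₁)=-0.07310 - 0.26089j, Y(Ω₂)=-0.10704 + 0.03087j
  term(m=-3) = -0.00297 - 0.13015j   from Y*(Ω₁)=0.24206 + 0.35565j, Y(Ω₂)=-0.25398 - 0.16451j
  term(m=-2) = -0.06306 + 0.11316j   from Y*(Ω₁)=-0.22063 - 0.16731j, Y(Ω₂)=-0.06547 - 0.46324j
  term(m=-1) = -0.04346 + 0.02553j   from Y*(Ω₁)=-0.18491 - 0.06218j, Y(Ω₂)=0.16942 - 0.19504j
  term(m=+0) = -0.10381 + 0.00000j   from Y*(Ω₁)=0.33666 + 0.00000j, Y(Ω₂)=-0.30834 + 0.00000j
  term(m=+1) = -0.04346 - 0.02553j   from Y*(Ω₁)=0.18491 - 0.06218j, Y(Ω₂)=-0.16942 - 0.19504j
  term(m=+2) = -0.06306 - 0.11316j   from Y*(Ω₁)=-0.22063 + 0.16731j, Y(Ω₂)=-0.06547 + 0.46324j
  term(m=+3) = -0.00297 + 0.13015j   from Y*(Ω₁)=-0.24206 + 0.35565j, Y(Ω₂)=0.25398 - 0.16451j
  term(m=+4) = 0.01588 - 0.02567j   from Y*(Ω₁)=-0.07310 + 0.26089j, Y(Ω₂)=-0.10704 - 0.03087j
  term(m=+5) = -0.00181 + 0.00095j   from Y*(Ω₁)=0.00452 + 0.08814j, Y(Ω₂)=0.00974 + 0.02099j
Σ over m = -0.29463 + 0.00000j; ×(4π/11) → -0.33658 + 0.00000j. Real part: -0.336580

-0.336580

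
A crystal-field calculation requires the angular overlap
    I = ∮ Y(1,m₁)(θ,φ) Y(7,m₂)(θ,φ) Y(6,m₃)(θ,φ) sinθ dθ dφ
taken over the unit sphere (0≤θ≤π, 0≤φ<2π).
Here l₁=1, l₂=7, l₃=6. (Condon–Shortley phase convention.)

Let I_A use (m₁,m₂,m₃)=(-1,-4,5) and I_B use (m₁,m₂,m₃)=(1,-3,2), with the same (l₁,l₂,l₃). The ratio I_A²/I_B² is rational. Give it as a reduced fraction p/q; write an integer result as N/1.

l's match ⇒ only the (l;m) 3-j factors differ between A and B.
A: triangle coeff Δ(1,7,6) = 1/1365; Σ_t [2,2]: t=2:+1/79833600 = 1/79833600; (3j)²=1/455 [(1 7 6; -1 -4 5)], sign=-1
B: triangle coeff Δ(1,7,6) = 1/1365; Σ_t [0,0]: t=0:+1/1935360 = 1/1935360; (3j)²=3/91 [(1 7 6; 1 -3 2)], sign=+1
I_A²/I_B² = (1/455)/(3/91) = 1/15

1/15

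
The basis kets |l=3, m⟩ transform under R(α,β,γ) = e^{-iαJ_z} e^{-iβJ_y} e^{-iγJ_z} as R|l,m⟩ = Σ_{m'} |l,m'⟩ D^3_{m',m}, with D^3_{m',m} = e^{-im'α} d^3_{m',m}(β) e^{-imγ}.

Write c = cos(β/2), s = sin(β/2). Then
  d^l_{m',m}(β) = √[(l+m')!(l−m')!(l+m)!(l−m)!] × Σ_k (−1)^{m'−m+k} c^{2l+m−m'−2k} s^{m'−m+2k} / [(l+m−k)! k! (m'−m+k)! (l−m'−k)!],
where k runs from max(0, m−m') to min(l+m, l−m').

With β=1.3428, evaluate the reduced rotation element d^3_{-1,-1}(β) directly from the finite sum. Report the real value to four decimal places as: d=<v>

d^3_{-1,-1}(β=1.3428) via the finite sum:
With c≡cos(β/2)=0.782952 and s≡sin(β/2)=0.622083, N=[2·24·2·24]^{1/2}=48.000000
Admissible k: 0..2 (factorial args all ≥0)
  k=0: (−1)^0·48.0000/(48)·0.7830^6·0.6221^0 = +0.230361
  k=1: (−1)^1·48.0000/(6)·0.7830^4·0.6221^2 = -1.163391
  k=2: (−1)^2·48.0000/(8)·0.7830^2·0.6221^4 = +0.550825
d^3_{-1,-1}(1.3428) = +0.230361 -1.163391 +0.550825 = -0.382205

d=-0.3822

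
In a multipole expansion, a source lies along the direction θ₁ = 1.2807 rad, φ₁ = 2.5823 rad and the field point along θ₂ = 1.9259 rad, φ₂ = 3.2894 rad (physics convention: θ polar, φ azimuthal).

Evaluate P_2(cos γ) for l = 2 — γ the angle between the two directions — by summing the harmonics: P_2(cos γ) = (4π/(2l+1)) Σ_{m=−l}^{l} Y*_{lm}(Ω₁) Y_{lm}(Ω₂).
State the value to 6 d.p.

Expand P_2 via completeness: Σ_{m} conj(Y_{2,m}) at Ω₁ times Y_{2,m} at Ω₂ —
  m=-2: Y*=+0.154974-0.319019i  Y=+0.324849-0.098929i  product +0.018783-0.118964i
  m=-1: Y*=-0.179486+0.112352i  Y=+0.249101-0.037089i  product -0.040543+0.034644i
  m=+0: Y*=-0.237974-0.000000i  Y=-0.201012+0.000000i  product +0.047836+0.000000i
  m=+1: Y*=+0.179486+0.112352i  Y=-0.249101-0.037089i  product -0.040543-0.034644i
  m=+2: Y*=+0.154974+0.319019i  Y=+0.324849+0.098929i  product +0.018783+0.118964i
Total Σ_m = +0.004316+0.000000i. Multiply by 2.513274: +0.010847+0.000000i. P_2(cos γ) = 0.010847

0.010847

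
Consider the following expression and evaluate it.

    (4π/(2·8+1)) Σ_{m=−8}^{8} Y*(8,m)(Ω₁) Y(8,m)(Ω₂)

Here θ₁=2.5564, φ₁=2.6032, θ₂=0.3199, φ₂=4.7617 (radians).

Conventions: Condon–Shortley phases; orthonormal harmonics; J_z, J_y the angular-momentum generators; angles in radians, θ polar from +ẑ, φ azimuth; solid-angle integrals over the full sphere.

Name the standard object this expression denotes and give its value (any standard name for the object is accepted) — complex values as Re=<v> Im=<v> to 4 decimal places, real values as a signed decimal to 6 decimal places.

Legendre polynomial (addition theorem), -0.399132

This sum is the spherical-harmonic addition theorem: it equals the Legendre polynomial P_l(cos γ) of the angle γ between the two directions.
Addition theorem: P_8(cos γ) = (4π/17) Σ_m Y*_{lm}(Ω₁) Y_{lm}(Ω₂), m = −8…8:
  m=-8: (-0.001761, 0.004105) × (0.000046, -0.000019) = (-0.000000, 0.000000)  (running Σ = (-0.000000, 0.000000))
  m=-7: (-0.021831, 0.015822) × (-0.000201, -0.000560) = (0.000013, 0.000009)  (running Σ = (0.000013, 0.000009))
  m=-6: (-0.100346, 0.008930) × (-0.004359, 0.001329) = (0.000426, -0.000172)  (running Σ = (0.000439, -0.000163))
  m=-5: (-0.233016, -0.112453) × (0.006093, 0.024211) = (0.001303, -0.006327)  (running Σ = (0.001742, -0.006490))
  m=-4: (-0.248175, -0.376514) × (0.098466, -0.019678) = (-0.031846, -0.032190)  (running Σ = (-0.030104, -0.038680))
  m=-3: (-0.020498, -0.461554) × (-0.042716, -0.286640) = (-0.131424, 0.025591)  (running Σ = (-0.161528, -0.013089))
  m=-2: (0.040300, -0.074831) × (-0.547675, 0.054189) = (-0.018016, 0.043167)  (running Σ = (-0.179545, 0.030078))
  m=-1: (-0.332502, 0.198586) × (0.025279, 0.512221) = (-0.110125, -0.165295)  (running Σ = (-0.289670, -0.135217))
  m=0: (-0.221569, -0.000000) × (-0.177766, 0.000000) = (0.039387, 0.000000)  (running Σ = (-0.250283, -0.135217))
  m=1: (0.332502, 0.198586) × (-0.025279, 0.512221) = (-0.110125, 0.165295)  (running Σ = (-0.360408, 0.030078))
  m=2: (0.040300, 0.074831) × (-0.547675, -0.054189) = (-0.018016, -0.043167)  (running Σ = (-0.378424, -0.013089))
  m=3: (0.020498, -0.461554) × (0.042716, -0.286640) = (-0.131424, -0.025591)  (running Σ = (-0.509848, -0.038680))
  m=4: (-0.248175, 0.376514) × (0.098466, 0.019678) = (-0.031846, 0.032190)  (running Σ = (-0.541694, -0.006490))
  m=5: (0.233016, -0.112453) × (-0.006093, 0.024211) = (0.001303, 0.006327)  (running Σ = (-0.540391, -0.000163))
  m=6: (-0.100346, -0.008930) × (-0.004359, -0.001329) = (0.000426, 0.000172)  (running Σ = (-0.539966, 0.000009))
  m=7: (0.021831, 0.015822) × (0.000201, -0.000560) = (0.000013, -0.000009)  (running Σ = (-0.539952, 0.000000))
  m=8: (-0.001761, -0.004105) × (0.000046, 0.000019) = (-0.000000, -0.000000)  (running Σ = (-0.539952, 0.000000))
Total Σ_m = (-0.539952, 0.000000). Multiply by 0.739198: (-0.399132, 0.000000). P_8(cos γ) = -0.399132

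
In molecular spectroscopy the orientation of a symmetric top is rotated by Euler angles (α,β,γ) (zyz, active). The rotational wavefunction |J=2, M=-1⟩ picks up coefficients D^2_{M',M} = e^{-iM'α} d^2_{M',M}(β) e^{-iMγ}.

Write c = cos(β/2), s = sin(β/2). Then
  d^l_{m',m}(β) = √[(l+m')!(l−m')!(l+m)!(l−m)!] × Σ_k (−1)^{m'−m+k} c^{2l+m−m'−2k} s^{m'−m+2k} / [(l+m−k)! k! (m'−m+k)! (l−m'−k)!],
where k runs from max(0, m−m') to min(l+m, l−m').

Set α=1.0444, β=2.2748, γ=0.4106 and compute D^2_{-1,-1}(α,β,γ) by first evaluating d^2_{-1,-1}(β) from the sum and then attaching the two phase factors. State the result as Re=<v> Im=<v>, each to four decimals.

Re=-0.0468 Im=-0.4020

Split into d^2_{-1,-1}(β=2.2748) × two z-phases.
Half-angle: c=0.419956, s=0.907545. N=√(1·6·1·6)=6.000000
The bounds max(0,m−m')=0 and min(l+m,l−m')=1 give 2 terms
  k=0: (−1)^0·6.0000/(6)·0.4200^4·0.9075^0 = +0.031104
  k=1: (−1)^1·6.0000/(2)·0.4200^2·0.9075^2 = -0.435777
d^2_{-1,-1}(2.2748) = +0.031104 -0.435777 = -0.404673
Attach z-rotation phases: D = e^{-i(-1)(1.0444)}·(-0.404673)·e^{-i(-1)(0.4106)} = -0.046755-0.401963i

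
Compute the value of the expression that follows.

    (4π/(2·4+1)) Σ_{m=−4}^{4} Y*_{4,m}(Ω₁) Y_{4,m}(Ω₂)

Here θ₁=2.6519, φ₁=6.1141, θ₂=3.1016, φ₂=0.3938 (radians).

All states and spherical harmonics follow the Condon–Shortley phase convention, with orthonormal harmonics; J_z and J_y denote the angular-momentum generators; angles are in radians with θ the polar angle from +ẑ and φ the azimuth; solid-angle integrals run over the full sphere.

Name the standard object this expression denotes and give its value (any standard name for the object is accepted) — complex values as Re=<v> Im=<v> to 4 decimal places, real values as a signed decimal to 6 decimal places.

This sum is the spherical-harmonic addition theorem: it equals the Legendre polynomial P_l(cos γ) of the angle γ between the two directions.
Addition theorem: P_4(cos γ) = (4π/9) Σ_m Y*_{lm}(Ω₁) Y_{lm}(Ω₂), m = −4…4:
  term(m=-4) = -0.000000-0.000000i   from Y*(Ω₁)=+0.016892-0.013558i, Y(Ω₂)=-0.000000-0.000001i
  term(m=-3) = -0.000001-0.000009i   from Y*(Ω₁)=-0.100467+0.055836i, Y(Ω₂)=-0.000030+0.000074i
  term(m=-2) = +0.000454-0.000952i   from Y*(Ω₁)=+0.310777-0.109294i, Y(Ω₂)=+0.002260-0.002270i
  term(m=-1) = +0.030691-0.019365i   from Y*(Ω₁)=-0.474505+0.081005i, Y(Ω₂)=-0.069618+0.028926i
  term(m=+0) = +0.076706+0.000000i   from Y*(Ω₁)=+0.091368-0.000000i, Y(Ω₂)=+0.839530+0.000000i
  term(m=+1) = +0.030691+0.019365i   from Y*(Ω₁)=+0.474505+0.081005i, Y(Ω₂)=+0.069618+0.028926i
  term(m=+2) = +0.000454+0.000952i   from Y*(Ω₁)=+0.310777+0.109294i, Y(Ω₂)=+0.002260+0.002270i
  term(m=+3) = -0.000001+0.000009i   from Y*(Ω₁)=+0.100467+0.055836i, Y(Ω₂)=+0.000030+0.000074i
  term(m=+4) = -0.000000+0.000000i   from Y*(Ω₁)=+0.016892+0.013558i, Y(Ω₂)=-0.000000+0.000001i
Accumulated sum +0.138994+0.000000i; after 4π/(2l+1) scaling, +0.194072+0.000000i ⇒ P_4 = 0.194072

Legendre polynomial (addition theorem), +0.194072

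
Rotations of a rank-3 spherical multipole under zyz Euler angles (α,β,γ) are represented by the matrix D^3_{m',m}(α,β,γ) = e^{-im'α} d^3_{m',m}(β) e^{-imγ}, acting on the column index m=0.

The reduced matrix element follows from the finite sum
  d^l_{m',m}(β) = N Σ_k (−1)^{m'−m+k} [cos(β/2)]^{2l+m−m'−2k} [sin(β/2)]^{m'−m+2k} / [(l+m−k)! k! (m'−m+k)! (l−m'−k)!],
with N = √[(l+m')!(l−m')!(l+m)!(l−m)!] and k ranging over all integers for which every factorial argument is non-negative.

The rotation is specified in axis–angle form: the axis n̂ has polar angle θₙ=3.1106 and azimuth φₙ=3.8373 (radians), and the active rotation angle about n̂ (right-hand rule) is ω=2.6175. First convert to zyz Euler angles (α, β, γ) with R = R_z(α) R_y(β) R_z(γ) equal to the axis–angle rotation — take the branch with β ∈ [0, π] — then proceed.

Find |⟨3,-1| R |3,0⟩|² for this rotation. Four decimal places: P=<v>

P=0.0106

Axis–angle → zyz. n̂ = (sinθₙcosφₙ, sinθₙsinφₙ, cosθₙ) = (-0.023786, -0.019861, -0.999520), ω = 2.6175.
R = I cosω + sinω [n̂]ₓ + (1−cosω) n̂n̂ᵀ gives
  R = [-0.864723, +0.501069, +0.034419; -0.499306, -0.865042, +0.048941; +0.054297, +0.025135, +0.998208]
β = atan2(√(R₁₃²+R₂₃²), R₃₃) = 0.059869; α = atan2(R₂₃, R₁₃) mod 2π = 0.957874; γ = atan2(R₃₂, −R₃₁) mod 2π = 2.708052
First d^3_{-1,0}(β=0.0599), then the phase factors e^{-i(-1)α} and e^{-i(0)γ}:
Half-angle: c=0.999552, s=0.029930. N=√(2·24·6·6)=41.569219
Admissible k: 1..3 (factorial args all ≥0)
  k=1: (−1)^0·41.5692/(12)·0.9996^5·0.0299^1 = +0.103448
  k=2: (−1)^1·41.5692/(4)·0.9996^3·0.0299^3 = -0.000278
  k=3: (−1)^2·41.5692/(12)·0.9996^1·0.0299^5 = +0.000000
d^3_{-1,0}(0.0599) = +0.103448 -0.000278 +0.000000 = +0.103170
|D^3_{-1,0}|² = |d^3_{-1,0}(β)|² = (+0.103170)² = 0.010644 (the z-rotation phases have unit modulus)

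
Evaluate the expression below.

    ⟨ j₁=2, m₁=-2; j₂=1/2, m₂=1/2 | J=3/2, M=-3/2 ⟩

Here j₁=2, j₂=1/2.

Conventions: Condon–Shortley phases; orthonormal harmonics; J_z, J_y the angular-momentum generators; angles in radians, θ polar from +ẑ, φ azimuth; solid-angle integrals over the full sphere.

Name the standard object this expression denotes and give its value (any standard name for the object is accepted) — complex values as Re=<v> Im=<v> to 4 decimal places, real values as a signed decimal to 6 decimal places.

Clebsch–Gordan coefficient, −√(4/5) ≈ -0.894427

This is a Clebsch–Gordan (vector-coupling) coefficient.
√[4·1!3!0!/5! · 0!4!1!0!0!3!] = √(144/5)
  +(−1)^1/∏(1,0,3,0,0,0)! = -1/6  (running -1/6)
⟨..|..⟩ = √(144/5)·(-1/6) = -0.894427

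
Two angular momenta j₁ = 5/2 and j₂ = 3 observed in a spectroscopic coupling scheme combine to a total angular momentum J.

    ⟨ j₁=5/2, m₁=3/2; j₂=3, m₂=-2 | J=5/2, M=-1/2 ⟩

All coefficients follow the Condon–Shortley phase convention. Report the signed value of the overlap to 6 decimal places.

√[6·3!2!3!/9! · 4!1!1!5!2!3!] = √(288/7)
  +(−1)^0/∏(0,3,1,1,1,2)! = 1/12  (running 1/12)
  +(−1)^1/∏(1,2,0,0,2,3)! = -1/24  (running 1/24)
⟨..|..⟩ = √(288/7)·(1/24) = +0.267261

+0.267261  (= +√(1/14))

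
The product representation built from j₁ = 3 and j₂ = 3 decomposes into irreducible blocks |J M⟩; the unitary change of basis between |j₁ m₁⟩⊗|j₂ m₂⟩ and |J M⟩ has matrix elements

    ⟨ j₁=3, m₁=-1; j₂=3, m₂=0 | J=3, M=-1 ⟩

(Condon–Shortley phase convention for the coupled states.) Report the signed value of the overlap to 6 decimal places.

triangle: 3!*3!*3!/10! = 216/3628800
(j±m)!: 2!*4!*3!*3!*2!*4! = 82944
prefactor² = (2J+1)*Δ*N² = 864/25
  k=1: −1/(1!*2!*3!*2!*0!*1!) = -1/24
  k=2: +1/(2!*1!*2!*1!*1!*2!) = 1/8
  k=3: −1/(3!*0!*1!*0!*2!*3!) = -1/72
Σ = 5/72  ⇒  CG² = 864/25*(5/72)² = 1/6
CG = +√(1/6) = +0.408248

+0.408248  (= +√(1/6))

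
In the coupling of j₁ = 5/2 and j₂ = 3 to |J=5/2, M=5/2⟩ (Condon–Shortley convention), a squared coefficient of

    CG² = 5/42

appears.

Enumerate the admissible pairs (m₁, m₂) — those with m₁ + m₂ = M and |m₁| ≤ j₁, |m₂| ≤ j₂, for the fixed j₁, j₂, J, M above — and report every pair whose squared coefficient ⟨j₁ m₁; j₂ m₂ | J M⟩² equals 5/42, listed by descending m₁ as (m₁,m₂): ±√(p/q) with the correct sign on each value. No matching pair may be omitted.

(5/2,0): +√(5/42)

Admissible pairs with m₁+m₂ = M = 5/2: (-1/2,3), (1/2,2), (3/2,1), (5/2,0)
  (m₁,m₂)=(5/2,0): CG² = 5/42, CG = +√(5/42)   ← matches the target
  (m₁,m₂)=(3/2,1): CG² = 2/7, CG = −√(2/7)
  (m₁,m₂)=(1/2,2): CG² = 5/14, CG = +√(5/14)
  (m₁,m₂)=(-1/2,3): CG² = 5/21, CG = −√(5/21)
Pairs with CG² = 5/42: (5/2,0): +√(5/42)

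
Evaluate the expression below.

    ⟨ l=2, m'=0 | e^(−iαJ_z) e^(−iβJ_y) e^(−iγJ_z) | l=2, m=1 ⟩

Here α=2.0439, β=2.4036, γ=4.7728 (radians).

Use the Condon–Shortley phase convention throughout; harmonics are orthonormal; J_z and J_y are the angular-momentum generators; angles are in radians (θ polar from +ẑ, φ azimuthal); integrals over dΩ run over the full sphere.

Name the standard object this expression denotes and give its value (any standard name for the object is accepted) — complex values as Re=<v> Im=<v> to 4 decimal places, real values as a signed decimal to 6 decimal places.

This is a Wigner D-matrix element — the rotation-matrix element ⟨l m'| R(α,β,γ) |l m⟩ in the angular-momentum basis.
Split into d^2_{0,1}(β=2.4036) × two z-phases.
c=cos(2.403600/2)=0.360679, s=sin(2.403600/2)=0.932690; N=√[2·2·6·1]=4.898979
k∈{1,2} keeps every argument non-negative
  k=1: (−1)^0·4.8990/(2)·0.3607^3·0.9327^1 = +0.107196
  k=2: (−1)^1·4.8990/(2)·0.3607^1·0.9327^3 = -0.716818
d^2_{0,1}(2.4036) = +0.107196 -0.716818 = -0.609622
D = (+1.000000+0.000000i)·(-0.609622)·(+0.060374+0.998176i) = -0.036805-0.608510i

Wigner D-matrix element, Re=-0.0368 Im=-0.6085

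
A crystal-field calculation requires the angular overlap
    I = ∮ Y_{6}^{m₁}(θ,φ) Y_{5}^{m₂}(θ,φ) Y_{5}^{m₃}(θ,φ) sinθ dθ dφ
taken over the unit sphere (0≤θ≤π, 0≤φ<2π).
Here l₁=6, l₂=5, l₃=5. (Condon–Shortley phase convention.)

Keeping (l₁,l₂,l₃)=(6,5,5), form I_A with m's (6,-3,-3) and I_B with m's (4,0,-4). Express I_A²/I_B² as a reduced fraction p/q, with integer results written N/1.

77/15

Same 6,5,5: normalisation and zero-m 3j drop out of the ratio.
A: Δ: 6! 6! 4! / 17! → 1/28588560; sum: t=0:+1/2073600 = 1/2073600; 3j²(6 5 5; 6 -3 -3) = Δ·Π!·Σ² = 28/1105  (sign +1)
B: Δ: 6! 6! 4! / 17! → 1/28588560; sum: t=1:−1/345600 t=2:+1/207360 = 1/518400; 3j²(6 5 5; 4 0 -4) = Δ·Π!·Σ² = 12/2431  (sign -1)
I_A²/I_B² = (28/1105)/(12/2431) = 77/15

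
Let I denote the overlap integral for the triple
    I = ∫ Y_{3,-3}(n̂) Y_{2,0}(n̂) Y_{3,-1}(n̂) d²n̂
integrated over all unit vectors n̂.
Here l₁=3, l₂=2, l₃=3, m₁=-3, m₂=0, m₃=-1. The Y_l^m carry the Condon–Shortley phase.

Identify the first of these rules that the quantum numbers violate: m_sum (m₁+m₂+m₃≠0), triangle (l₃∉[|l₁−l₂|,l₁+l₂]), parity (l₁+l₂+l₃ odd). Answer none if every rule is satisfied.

m_sum

azimuthal sum: -3 + 0 − 1 = -4  ✗
1 ≤ 3 ≤ 5 (triangle on l)
L = 3 + 2 + 3 = 8 (even)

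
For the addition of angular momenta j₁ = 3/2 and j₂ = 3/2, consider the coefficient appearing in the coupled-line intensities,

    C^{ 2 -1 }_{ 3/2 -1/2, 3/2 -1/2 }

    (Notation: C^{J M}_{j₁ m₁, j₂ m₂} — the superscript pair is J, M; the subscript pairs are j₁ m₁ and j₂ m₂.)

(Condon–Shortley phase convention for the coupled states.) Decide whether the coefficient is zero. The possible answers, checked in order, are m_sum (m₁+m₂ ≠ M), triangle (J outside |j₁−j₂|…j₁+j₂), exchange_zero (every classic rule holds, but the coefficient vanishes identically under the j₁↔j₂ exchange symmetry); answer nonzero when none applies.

m-sum: m₁+m₂ = -1/2+(-1/2) = -1, M = -1  ✓
triangle: |j₁−j₂| = 0 ≤ J = 2 ≤ j₁+j₂ = 3  ✓
exchange: j₁=j₂ and m₁=m₂, and (−1)^(j₁+j₂−J) = (−1)^1 = −1 forces ⟨j₁m₁;j₂m₂|JM⟩ = −⟨j₂m₂;j₁m₁|JM⟩ = −⟨j₁m₁;j₂m₂|JM⟩ ⇒ the coefficient vanishes identically
Racah sum check: Σ_k collapses to 0 ⇒ CG = 0

exchange_zero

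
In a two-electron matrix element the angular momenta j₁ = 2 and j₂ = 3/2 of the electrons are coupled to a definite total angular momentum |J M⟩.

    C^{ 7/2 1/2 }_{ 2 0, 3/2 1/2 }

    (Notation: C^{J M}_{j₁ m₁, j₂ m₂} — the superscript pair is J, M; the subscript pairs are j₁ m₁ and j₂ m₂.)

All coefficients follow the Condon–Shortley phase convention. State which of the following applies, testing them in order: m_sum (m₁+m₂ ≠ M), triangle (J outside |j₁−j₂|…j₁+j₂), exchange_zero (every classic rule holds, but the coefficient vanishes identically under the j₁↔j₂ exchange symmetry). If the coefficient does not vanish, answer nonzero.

m-sum: m₁+m₂ = 0+1/2 = 1/2, M = 1/2  ✓
triangle: |j₁−j₂| = 1/2 ≤ J = 7/2 ≤ j₁+j₂ = 7/2  ✓
exchange: j₁≠j₂ or m₁≠m₂ — the exchange symmetry imposes no constraint here
value check: CG = +√(18/35) = +0.717137 ≠ 0

nonzero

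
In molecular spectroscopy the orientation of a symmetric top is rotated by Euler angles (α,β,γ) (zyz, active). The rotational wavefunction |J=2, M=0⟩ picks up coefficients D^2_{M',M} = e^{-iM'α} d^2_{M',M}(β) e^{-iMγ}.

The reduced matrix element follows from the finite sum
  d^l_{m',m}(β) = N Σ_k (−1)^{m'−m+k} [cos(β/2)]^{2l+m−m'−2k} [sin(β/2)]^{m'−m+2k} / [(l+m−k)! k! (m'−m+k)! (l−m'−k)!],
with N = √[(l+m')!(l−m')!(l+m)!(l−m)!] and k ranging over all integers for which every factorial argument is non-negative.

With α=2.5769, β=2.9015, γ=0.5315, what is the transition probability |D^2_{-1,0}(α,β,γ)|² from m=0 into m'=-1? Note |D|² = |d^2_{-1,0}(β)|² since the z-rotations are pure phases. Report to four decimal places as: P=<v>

First d^2_{-1,0}(β=2.9015), then the phase factors e^{-i(-1)α} and e^{-i(0)γ}:
c=cos(2.901500/2)=0.119758, s=sin(2.901500/2)=0.992803; N=√[1·6·2·2]=4.898979
Admissible k: 1..2 (factorial args all ≥0)
  k=1: (−1)^0·4.8990/(2)·0.1198^3·0.9928^1 = +0.004177
  k=2: (−1)^1·4.8990/(2)·0.1198^1·0.9928^3 = -0.287058
d^2_{-1,0}(2.9015) = +0.004177 -0.287058 = -0.282881
|D^2_{-1,0}|² = |d^2_{-1,0}(β)|² = (-0.282881)² = 0.080022 (the z-rotation phases have unit modulus)

P=0.0800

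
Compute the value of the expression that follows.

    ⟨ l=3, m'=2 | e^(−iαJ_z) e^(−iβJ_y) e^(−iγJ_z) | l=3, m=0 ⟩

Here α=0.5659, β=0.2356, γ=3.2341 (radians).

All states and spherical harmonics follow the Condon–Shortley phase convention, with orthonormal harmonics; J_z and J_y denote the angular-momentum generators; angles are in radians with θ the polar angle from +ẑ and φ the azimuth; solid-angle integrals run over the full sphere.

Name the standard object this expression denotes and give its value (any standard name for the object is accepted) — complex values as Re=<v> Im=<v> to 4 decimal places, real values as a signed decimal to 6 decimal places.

This is a Wigner D-matrix element — the rotation-matrix element ⟨l m'| R(α,β,γ) |l m⟩ in the angular-momentum basis.
D^3_{2,0}(0.5659,0.2356,3.2341) = e^{-i·2·0.5659}·d^3_{2,0}(0.2356)·e^{-i·0·3.2341}. Compute d first:
c=cos(0.235600/2)=0.993070, s=sin(0.235600/2)=0.117528; N=√[120·1·6·6]=65.726707
The bounds max(0,m−m')=0 and min(l+m,l−m')=1 give 2 terms
  k=0: (−1)^2·65.7267/(12)·0.9931^4·0.1175^2 = +0.073580
  k=1: (−1)^3·65.7267/(12)·0.9931^2·0.1175^4 = -0.001031
d^3_{2,0}(0.2356) = +0.073580 -0.001031 = +0.072549
Attach z-rotation phases: D = e^{-i(2)(0.5659)}·(+0.072549)·e^{-i(0)(3.2341)} = +0.030836-0.065670i

Wigner D-matrix element, Re=0.0308 Im=-0.0657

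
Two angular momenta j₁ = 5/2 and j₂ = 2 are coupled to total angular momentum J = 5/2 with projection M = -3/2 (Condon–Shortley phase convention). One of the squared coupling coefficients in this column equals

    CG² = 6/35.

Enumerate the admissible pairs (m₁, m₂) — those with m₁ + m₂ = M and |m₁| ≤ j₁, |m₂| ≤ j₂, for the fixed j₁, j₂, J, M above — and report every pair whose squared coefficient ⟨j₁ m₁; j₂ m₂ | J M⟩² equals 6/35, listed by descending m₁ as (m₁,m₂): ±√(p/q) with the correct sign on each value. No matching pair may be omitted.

(-1/2,-1): −√(6/35)

Admissible pairs with m₁+m₂ = M = -3/2: (-5/2,1), (-3/2,0), (-1/2,-1), (1/2,-2)
  (m₁,m₂)=(1/2,-2): CG² = 27/70, CG = +√(27/70)
  (m₁,m₂)=(-1/2,-1): CG² = 6/35, CG = −√(6/35)   ← matches the target
  (m₁,m₂)=(-3/2,0): CG² = 1/70, CG = −√(1/70)
  (m₁,m₂)=(-5/2,1): CG² = 3/7, CG = +√(3/7)
Pairs with CG² = 6/35: (-1/2,-1): −√(6/35)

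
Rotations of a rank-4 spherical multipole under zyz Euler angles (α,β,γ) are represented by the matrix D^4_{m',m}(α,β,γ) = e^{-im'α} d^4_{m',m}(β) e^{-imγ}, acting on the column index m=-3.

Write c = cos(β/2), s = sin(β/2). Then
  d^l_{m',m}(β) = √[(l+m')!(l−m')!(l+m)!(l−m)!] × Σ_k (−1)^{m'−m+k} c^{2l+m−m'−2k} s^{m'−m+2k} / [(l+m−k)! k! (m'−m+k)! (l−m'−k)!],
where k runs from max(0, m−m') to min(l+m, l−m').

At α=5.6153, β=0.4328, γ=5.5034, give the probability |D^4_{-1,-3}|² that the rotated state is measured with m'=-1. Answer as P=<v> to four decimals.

First d^4_{-1,-3}(β=0.4328), then the phase factors e^{-i(-1)α} and e^{-i(-3)γ}:
With c≡cos(β/2)=0.976677 and s≡sin(β/2)=0.214715, N=[6·120·1·5040]^{1/2}=1904.940944
k: max(0,(-3)−(-1))=0 … min(4+(-3),4−(-1))=1
  k=0: (−1)^2·1904.9409/(240)·0.9767^6·0.2147^2 = +0.317614
  k=1: (−1)^3·1904.9409/(144)·0.9767^4·0.2147^4 = -0.025584
d^4_{-1,-3}(0.4328) = +0.317614 -0.025584 = +0.292030
|D^4_{-1,-3}|² = |d^4_{-1,-3}(β)|² = (+0.292030)² = 0.085282 (the z-rotation phases have unit modulus)

P=0.0853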